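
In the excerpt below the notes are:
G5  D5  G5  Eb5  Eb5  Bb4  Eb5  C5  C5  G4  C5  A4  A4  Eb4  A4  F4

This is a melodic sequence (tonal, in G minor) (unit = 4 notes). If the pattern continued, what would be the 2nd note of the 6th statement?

A3

The unit is 4 notes. Position-2 pitches of the 4 shown cells: D5, Bb4, G4, Eb4.
Carrying that down a 3rd forward: C4 → A3.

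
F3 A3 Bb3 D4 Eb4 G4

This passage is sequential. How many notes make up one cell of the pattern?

6 notes total. Splitting into 3 groups of 2:
F3 A3 | Bb3 D4 | Eb4 G4
Every group is a transposition up a 4th of the one before; no shorter unit works.

2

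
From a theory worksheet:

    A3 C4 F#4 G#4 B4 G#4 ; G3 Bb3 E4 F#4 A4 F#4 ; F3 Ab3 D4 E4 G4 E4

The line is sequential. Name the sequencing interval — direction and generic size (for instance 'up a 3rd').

With a 6-note motive the entries are A3, G3, F3, each down a 2nd from the previous.
From A3 to G3: down a 2nd.

down a 2nd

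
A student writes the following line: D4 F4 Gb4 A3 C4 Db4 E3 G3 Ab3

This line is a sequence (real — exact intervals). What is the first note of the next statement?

B2

With a 3-note motive the entries are D4, A3, E3, each down a 4th from the previous.
The next head, down a 4th from E3, is B2.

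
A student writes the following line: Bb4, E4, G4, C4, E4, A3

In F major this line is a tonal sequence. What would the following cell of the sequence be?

C4 F3

Unit = 2 notes; the statements start on Bb4, G4, E4, moving down a 3rd each time.
So cell 4 is C4 F3.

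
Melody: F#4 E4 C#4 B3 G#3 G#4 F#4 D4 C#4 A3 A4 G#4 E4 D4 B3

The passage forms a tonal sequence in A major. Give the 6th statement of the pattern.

Unit = 5 notes; the statements start on F#4, G#4, A4, moving up a 2nd each time.
Continuing the starts: B4 → C#5 → D5.
Statement 6 starts on D5 and keeps the same diatonic contour: D5 C#5 A4 G#4 E4.

D5 C#5 A4 G#4 E4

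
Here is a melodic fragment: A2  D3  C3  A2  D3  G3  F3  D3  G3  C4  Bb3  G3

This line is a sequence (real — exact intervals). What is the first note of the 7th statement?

Eb5

Taking 4-note groups, the heads are A2, D3, G3: the pattern moves up a 4th.
Extending the heads up a 4th: C4 → F4 → Bb4 → Eb5.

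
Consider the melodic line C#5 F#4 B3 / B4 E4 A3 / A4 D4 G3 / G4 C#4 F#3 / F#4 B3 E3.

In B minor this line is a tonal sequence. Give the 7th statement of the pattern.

Taking 3-note groups, the heads are C#5, B4, A4, G4, F#4: the pattern moves down a 2nd.
Extending down a 2nd: E4 → D4.
So cell 7 is D4 G3 C#3.

D4 G3 C#3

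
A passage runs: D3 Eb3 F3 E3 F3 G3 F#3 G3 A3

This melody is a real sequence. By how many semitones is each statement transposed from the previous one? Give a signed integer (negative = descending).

2

The 3-note cells begin on D3, E3, F#3 — each up a 2nd from the last.
D3→E3 is 52 − 50 = 2 semitones.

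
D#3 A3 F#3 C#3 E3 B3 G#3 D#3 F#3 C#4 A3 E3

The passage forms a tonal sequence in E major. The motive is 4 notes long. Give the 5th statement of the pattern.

A3 E4 C#4 G#3

The 4-note cells begin on D#3, E3, F#3 — each up a 2nd from the last.
Carrying on: G#3 → A3.
So cell 5 is A3 E4 C#4 G#3.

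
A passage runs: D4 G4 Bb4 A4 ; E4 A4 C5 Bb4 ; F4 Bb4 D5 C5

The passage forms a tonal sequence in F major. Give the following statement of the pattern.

G4 C5 E5 D5

The 4-note cells begin on D4, E4, F4 — each up a 2nd from the last.
From G4 the diatonic shape gives G4 C5 E5 D5.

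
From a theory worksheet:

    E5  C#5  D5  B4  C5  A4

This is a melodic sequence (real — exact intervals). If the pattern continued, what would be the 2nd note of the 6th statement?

The unit is 2 notes. Position-2 pitches of the 3 shown cells: C#5, B4, A4.
Extending down a 2nd: G4 → F4 → Eb4.

Eb4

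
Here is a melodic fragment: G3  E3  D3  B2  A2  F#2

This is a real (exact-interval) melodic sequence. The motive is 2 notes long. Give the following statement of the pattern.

E2 C#2

Taking 2-note groups, the heads are G3, D3, A2: the pattern moves down a 4th.
From E2 the exact shape gives E2 C#2.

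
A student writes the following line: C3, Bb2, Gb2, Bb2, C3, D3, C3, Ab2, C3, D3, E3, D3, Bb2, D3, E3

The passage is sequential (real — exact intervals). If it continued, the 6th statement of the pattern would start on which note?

A#3

The 5-note cells begin on C3, D3, E3 — each up a 2nd from the last.
Extending the heads up a 2nd: F#3 → G#3 → A#3.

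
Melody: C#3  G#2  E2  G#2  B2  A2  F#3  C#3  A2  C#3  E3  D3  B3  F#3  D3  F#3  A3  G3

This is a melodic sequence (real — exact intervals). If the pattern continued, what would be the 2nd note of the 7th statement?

D5

With 6-note cells, note 2 of each statement runs G#2, C#3, F#3.
Each moves up a 4th. Continuing: B3 → E4 → A4 → D5.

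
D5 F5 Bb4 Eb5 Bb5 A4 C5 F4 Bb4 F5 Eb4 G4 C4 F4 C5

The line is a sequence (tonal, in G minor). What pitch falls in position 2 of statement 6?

With 5-note cells, note 2 of each statement runs F5, C5, G4.
Carrying that down a 4th forward: D4 → A3 → Eb3.

Eb3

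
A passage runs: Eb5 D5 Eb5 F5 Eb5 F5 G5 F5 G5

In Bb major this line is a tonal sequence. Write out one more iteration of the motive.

A5 G5 A5

The 3-note cells begin on Eb5, F5, G5 — each up a 2nd from the last.
Statement 4 starts on A5 and keeps the same diatonic contour: A5 G5 A5.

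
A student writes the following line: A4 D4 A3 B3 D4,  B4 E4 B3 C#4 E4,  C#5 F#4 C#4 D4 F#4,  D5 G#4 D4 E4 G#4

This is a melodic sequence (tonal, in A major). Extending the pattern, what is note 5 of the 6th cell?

B4

Grouping in 5s, the 5th note of each cell is D4, E4, F#4, G#4.
Carrying that up a 2nd forward: A4 → B4.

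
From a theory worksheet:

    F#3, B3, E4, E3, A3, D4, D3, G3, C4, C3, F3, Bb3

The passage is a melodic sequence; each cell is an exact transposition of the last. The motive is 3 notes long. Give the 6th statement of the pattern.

Taking 3-note groups, the heads are F#3, E3, D3, C3: the pattern moves down a 2nd.
Continuing the starts: Bb2 → Ab2.
So cell 6 is Ab2 Db3 Gb3.

Ab2 Db3 Gb3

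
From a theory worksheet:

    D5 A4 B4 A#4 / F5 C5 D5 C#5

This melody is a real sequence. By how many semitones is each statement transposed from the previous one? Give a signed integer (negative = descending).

Taking 4-note groups, the heads are D5, F5: the pattern moves up a 3rd.
Counting half-steps from D5 to F5: 3.

3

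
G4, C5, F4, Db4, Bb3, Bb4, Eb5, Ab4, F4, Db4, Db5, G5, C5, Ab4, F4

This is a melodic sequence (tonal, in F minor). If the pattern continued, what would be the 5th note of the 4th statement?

Ab4

The unit is 5 notes. Position-5 pitches of the 3 shown cells: Bb3, Db4, F4.
One more up a 3rd gives Ab4.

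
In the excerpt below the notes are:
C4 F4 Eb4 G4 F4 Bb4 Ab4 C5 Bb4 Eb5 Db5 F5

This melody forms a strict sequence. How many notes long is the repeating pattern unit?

4

12 notes total. Splitting into 3 groups of 4:
C4 F4 Eb4 G4 | F4 Bb4 Ab4 C5 | Bb4 Eb5 Db5 F5
Each cell is the previous one up a 4th — so the unit is 4 notes.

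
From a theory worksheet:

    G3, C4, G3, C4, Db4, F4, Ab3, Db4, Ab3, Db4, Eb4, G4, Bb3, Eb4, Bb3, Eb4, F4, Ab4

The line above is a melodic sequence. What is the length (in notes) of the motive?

6

Try groups of 6 (3 cells in 18 notes):
G3 C4 G3 C4 Db4 F4 | Ab3 Db4 Ab3 Db4 Eb4 G4 | Bb3 Eb4 Bb3 Eb4 F4 Ab4
Every group is a transposition up a 2nd of the one before; no shorter unit works.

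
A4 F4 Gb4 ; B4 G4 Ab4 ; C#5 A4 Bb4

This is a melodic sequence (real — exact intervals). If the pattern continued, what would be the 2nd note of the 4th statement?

B4

With 3-note cells, note 2 of each statement runs F4, G4, A4.
Each moves up a 2nd; the next is B4.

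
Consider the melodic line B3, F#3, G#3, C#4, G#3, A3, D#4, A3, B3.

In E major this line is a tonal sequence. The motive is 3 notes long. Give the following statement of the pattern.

E4 B3 C#4

The 3-note cells begin on B3, C#4, D#4 — each up a 2nd from the last.
So cell 4 is E4 B3 C#4.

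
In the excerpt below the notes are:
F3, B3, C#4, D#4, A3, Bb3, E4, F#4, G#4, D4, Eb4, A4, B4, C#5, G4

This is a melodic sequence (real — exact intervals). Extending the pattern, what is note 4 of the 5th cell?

B5

Grouping in 5s, the 4th note of each cell is D#4, G#4, C#5.
Each moves up a 4th. Continuing: F#5 → B5.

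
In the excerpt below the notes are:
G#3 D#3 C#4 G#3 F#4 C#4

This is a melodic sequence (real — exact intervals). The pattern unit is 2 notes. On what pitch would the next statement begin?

B4

Unit = 2 notes; the statements start on G#3, C#4, F#4, moving up a 4th each time.
The next head, up a 4th from F#4, is B4.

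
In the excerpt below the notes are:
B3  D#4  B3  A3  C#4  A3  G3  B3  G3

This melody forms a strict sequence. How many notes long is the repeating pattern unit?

3

9 notes total. Splitting into 3 groups of 3:
B3 D#4 B3 | A3 C#4 A3 | G3 B3 G3
Every group is a transposition down a 2nd of the one before; no shorter unit works.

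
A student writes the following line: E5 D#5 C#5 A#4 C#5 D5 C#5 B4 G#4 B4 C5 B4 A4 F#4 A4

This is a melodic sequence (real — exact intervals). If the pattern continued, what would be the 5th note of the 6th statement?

With 5-note cells, note 5 of each statement runs C#5, B4, A4.
Extending down a 2nd: G4 → F4 → Eb4.

Eb4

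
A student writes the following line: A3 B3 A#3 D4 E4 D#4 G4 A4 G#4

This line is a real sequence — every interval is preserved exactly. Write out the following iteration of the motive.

Unit = 3 notes; the statements start on A3, D4, G4, moving up a 4th each time.
From C5 the exact shape gives C5 D5 C#5.

C5 D5 C#5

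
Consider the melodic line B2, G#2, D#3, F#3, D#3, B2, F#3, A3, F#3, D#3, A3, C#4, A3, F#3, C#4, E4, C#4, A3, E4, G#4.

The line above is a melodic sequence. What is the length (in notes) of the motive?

4

20 notes total. Splitting into 5 groups of 4:
B2 G#2 D#3 F#3 | D#3 B2 F#3 A3 | F#3 D#3 A3 C#4 | A3 F#3 C#4 E4 | C#4 A3 E4 G#4
Each cell is the previous one up a 3rd — so the unit is 4 notes.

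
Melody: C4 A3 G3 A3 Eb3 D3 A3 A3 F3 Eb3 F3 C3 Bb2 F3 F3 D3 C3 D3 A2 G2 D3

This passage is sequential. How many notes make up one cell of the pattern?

7

21 notes total. Splitting into 3 groups of 7:
C4 A3 G3 A3 Eb3 D3 A3 | A3 F3 Eb3 F3 C3 Bb2 F3 | F3 D3 C3 D3 A2 G2 D3
Each cell is the previous one down a 3rd — so the unit is 7 notes.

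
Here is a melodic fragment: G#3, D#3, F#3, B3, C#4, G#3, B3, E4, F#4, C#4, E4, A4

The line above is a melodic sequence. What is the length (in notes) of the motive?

4

There are 12 notes; a 4-note unit gives 3 cells:
G#3 D#3 F#3 B3 | C#4 G#3 B3 E4 | F#4 C#4 E4 A4
Each cell is the previous one up a 4th — so the unit is 4 notes.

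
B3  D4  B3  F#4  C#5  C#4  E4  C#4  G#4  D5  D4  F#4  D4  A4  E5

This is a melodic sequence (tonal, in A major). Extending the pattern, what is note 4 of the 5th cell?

With 5-note cells, note 4 of each statement runs F#4, G#4, A4.
Carrying that up a 2nd forward: B4 → C#5.

C#5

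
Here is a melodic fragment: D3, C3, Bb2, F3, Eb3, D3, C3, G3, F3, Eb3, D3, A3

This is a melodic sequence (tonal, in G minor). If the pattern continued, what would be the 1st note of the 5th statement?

A3

With 4-note cells, note 1 of each statement runs D3, Eb3, F3.
Extending up a 2nd: G3 → A3.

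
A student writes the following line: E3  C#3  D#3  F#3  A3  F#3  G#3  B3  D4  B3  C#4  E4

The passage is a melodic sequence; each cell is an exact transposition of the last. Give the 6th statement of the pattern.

Taking 4-note groups, the heads are E3, A3, D4: the pattern moves up a 4th.
Extending up a 4th: G4 → C5 → F5.
So cell 6 is F5 D5 E5 G5.

F5 D5 E5 G5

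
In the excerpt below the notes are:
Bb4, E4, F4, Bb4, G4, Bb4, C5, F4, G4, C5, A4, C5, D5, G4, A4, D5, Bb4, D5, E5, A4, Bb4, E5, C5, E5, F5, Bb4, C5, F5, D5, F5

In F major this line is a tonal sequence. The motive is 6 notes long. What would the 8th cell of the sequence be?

Bb5 E5 F5 Bb5 G5 Bb5

Taking 6-note groups, the heads are Bb4, C5, D5, E5, F5: the pattern moves up a 2nd.
Carrying on: G5 → A5 → Bb5.
So cell 8 is Bb5 E5 F5 Bb5 G5 Bb5.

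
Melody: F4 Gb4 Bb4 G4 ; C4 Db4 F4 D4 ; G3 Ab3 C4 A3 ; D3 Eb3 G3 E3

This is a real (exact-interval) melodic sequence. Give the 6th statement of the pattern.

Taking 4-note groups, the heads are F4, C4, G3, D3: the pattern moves down a 4th.
Carrying on: A2 → E2.
Statement 6 starts on E2 and keeps the same exact contour: E2 F2 A2 F#2.

E2 F2 A2 F#2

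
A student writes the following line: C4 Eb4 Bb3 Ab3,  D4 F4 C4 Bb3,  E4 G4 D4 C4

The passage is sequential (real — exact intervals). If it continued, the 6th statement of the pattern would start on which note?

A#4

Taking 4-note groups, the heads are C4, D4, E4: the pattern moves up a 2nd.
Continuing: F#4 → G#4 → A#4. Statement 6 starts on A#4.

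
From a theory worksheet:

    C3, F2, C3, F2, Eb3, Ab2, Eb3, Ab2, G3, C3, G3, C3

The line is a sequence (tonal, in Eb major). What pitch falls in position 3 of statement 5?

D4

Grouping in 4s, the 3rd note of each cell is C3, Eb3, G3.
Carrying that up a 3rd forward: Bb3 → D4.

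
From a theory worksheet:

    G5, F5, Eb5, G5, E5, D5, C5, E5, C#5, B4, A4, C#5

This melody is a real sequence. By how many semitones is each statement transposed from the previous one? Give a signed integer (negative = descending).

-3

With a 4-note motive the entries are G5, E5, C#5, each down a 3rd from the previous.
Counting half-steps from G5 to E5: -3.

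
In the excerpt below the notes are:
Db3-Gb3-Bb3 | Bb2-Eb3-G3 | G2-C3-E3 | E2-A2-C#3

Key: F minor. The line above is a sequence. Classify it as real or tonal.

real

Each cell has the same semitone pattern (5, 4) — intervals are preserved exactly.
And Gb3 lies outside F minor, so the sequence is real rather than tonal.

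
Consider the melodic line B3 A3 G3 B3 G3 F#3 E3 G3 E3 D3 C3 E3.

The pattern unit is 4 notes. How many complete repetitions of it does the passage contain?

12 notes in groups of 4 gives 12/4 = 3 statements.
Starts: B3, G3, E3 — each down a 3rd.

3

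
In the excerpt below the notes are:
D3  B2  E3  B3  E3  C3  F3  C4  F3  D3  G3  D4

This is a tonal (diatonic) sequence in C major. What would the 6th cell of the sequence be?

B3 G3 C4 G4

Taking 4-note groups, the heads are D3, E3, F3: the pattern moves up a 2nd.
Extending up a 2nd: G3 → A3 → B3.
From B3 the diatonic shape gives B3 G3 C4 G4.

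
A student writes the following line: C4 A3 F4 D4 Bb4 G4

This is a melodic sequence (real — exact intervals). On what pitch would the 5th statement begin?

Ab5

With a 2-note motive the entries are C4, F4, Bb4, each up a 4th from the previous.
Extending the heads up a 4th: Eb5 → Ab5.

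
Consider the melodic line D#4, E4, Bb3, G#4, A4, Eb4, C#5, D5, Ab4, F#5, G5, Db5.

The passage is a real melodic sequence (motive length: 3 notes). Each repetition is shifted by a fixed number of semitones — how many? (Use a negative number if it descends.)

5

Taking 3-note groups, the heads are D#4, G#4, C#5, F#5: the pattern moves up a 4th.
D#4→G#4 is 68 − 63 = 5 semitones.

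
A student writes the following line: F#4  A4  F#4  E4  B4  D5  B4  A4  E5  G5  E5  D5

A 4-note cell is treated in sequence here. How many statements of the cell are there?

12 notes in groups of 4 gives 12/4 = 3 statements.
Starts: F#4, B4, E5 — each up a 4th.

3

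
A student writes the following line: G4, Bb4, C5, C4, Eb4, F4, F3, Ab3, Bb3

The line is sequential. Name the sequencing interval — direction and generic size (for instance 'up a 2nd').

down a 5th

Unit = 3 notes; the statements start on G4, C4, F3, moving down a 5th each time.
From G4 to C4: down a 5th.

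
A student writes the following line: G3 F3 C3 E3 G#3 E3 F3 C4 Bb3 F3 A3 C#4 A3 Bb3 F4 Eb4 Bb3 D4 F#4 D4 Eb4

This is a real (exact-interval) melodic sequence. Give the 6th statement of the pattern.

Ab5 Gb5 Db5 F5 A5 F5 Gb5

With a 7-note motive the entries are G3, C4, F4, each up a 4th from the previous.
Continuing the starts: Bb4 → Eb5 → Ab5.
From Ab5 the exact shape gives Ab5 Gb5 Db5 F5 A5 F5 Gb5.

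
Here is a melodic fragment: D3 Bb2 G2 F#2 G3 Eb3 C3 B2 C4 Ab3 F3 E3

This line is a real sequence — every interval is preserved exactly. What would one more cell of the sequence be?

F4 Db4 Bb3 A3

The 4-note cells begin on D3, G3, C4 — each up a 4th from the last.
Statement 4 starts on F4 and keeps the same exact contour: F4 Db4 Bb3 A3.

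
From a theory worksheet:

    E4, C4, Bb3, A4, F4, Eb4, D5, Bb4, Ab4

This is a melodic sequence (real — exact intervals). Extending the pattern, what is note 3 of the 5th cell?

Gb5

Grouping in 3s, the 3rd note of each cell is Bb3, Eb4, Ab4.
Carrying that up a 4th forward: Db5 → Gb5.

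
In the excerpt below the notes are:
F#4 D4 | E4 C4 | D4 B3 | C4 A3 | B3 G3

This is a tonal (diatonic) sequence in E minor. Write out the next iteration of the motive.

A3 F#3

The 2-note cells begin on F#4, E4, D4, C4, B3 — each down a 2nd from the last.
From A3 the diatonic shape gives A3 F#3.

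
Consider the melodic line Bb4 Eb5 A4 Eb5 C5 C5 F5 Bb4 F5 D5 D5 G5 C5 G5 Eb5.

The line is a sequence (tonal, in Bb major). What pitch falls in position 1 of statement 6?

G5

With 5-note cells, note 1 of each statement runs Bb4, C5, D5.
Each moves up a 2nd. Continuing: Eb5 → F5 → G5.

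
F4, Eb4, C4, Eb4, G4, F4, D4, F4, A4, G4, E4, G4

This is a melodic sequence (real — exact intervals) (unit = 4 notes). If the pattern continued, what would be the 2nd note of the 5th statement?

B4

Grouping in 4s, the 2nd note of each cell is Eb4, F4, G4.
Carrying that up a 2nd forward: A4 → B4.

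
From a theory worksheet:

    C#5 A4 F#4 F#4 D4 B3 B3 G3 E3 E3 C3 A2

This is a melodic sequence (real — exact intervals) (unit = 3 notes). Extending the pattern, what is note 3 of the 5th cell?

The unit is 3 notes. Position-3 pitches of the 4 shown cells: F#4, B3, E3, A2.
Each moves down a 5th; the next is D2.

D2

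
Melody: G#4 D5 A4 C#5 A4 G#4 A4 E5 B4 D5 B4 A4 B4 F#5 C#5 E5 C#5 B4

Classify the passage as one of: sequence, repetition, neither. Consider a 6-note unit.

sequence

Each 6-note cell is the previous one transposed up a 2nd.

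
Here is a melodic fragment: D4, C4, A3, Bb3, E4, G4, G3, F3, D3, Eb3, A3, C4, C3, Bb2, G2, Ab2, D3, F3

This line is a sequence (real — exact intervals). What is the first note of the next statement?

With a 6-note motive the entries are D4, G3, C3, each down a 5th from the previous.
The next head, down a 5th from C3, is F2.

F2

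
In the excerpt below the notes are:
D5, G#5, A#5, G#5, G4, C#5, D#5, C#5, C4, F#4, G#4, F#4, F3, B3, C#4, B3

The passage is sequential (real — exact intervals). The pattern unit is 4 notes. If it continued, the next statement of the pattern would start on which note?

Bb2

The 4-note cells begin on D5, G4, C4, F3 — each down a 5th from the last.
The next head, down a 5th from F3, is Bb2.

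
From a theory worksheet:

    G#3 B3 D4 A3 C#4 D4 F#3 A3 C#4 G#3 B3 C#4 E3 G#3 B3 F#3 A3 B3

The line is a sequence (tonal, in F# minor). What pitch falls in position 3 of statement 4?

The unit is 6 notes. Position-3 pitches of the 3 shown cells: D4, C#4, B3.
One more down a 2nd gives A3.

A3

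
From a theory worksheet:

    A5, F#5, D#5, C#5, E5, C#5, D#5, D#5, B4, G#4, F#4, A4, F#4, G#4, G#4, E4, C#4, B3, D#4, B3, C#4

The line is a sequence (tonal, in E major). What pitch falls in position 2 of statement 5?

The unit is 7 notes. Position-2 pitches of the 3 shown cells: F#5, B4, E4.
Each moves down a 5th. Continuing: A3 → D#3.

D#3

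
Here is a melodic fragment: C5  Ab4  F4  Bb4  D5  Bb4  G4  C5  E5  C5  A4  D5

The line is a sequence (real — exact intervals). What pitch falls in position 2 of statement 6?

F#5

With 4-note cells, note 2 of each statement runs Ab4, Bb4, C5.
Extending up a 2nd: D5 → E5 → F#5.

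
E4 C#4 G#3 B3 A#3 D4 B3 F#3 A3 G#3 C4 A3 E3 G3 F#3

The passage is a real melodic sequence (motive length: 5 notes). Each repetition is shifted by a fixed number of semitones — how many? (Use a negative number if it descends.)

With a 5-note motive the entries are E4, D4, C4, each down a 2nd from the previous.
E4 to D4 spans -2 semitones.

-2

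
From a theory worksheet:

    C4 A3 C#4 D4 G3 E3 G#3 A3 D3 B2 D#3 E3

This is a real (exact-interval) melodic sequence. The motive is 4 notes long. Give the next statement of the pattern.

The 4-note cells begin on C4, G3, D3 — each down a 4th from the last.
So cell 4 is A2 F#2 A#2 B2.

A2 F#2 A#2 B2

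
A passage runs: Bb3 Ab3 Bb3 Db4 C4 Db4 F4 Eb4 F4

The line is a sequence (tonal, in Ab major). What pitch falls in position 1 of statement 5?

With 3-note cells, note 1 of each statement runs Bb3, Db4, F4.
Carrying that up a 3rd forward: Ab4 → C5.

C5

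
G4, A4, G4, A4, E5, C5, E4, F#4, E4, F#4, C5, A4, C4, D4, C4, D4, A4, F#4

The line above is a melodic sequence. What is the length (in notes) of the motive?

There are 18 notes; a 6-note unit gives 3 cells:
G4 A4 G4 A4 E5 C5 | E4 F#4 E4 F#4 C5 A4 | C4 D4 C4 D4 A4 F#4
Every group is a transposition down a 3rd of the one before; no shorter unit works.

6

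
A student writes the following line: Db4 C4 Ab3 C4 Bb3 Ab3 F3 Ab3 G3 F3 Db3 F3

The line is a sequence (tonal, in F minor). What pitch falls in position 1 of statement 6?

Ab2

The unit is 4 notes. Position-1 pitches of the 3 shown cells: Db4, Bb3, G3.
Each moves down a 3rd. Continuing: Eb3 → C3 → Ab2.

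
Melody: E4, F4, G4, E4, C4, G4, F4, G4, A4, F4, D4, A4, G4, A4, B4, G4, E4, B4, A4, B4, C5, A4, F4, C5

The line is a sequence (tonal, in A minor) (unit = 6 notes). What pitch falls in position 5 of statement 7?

With 6-note cells, note 5 of each statement runs C4, D4, E4, F4.
Carrying that up a 2nd forward: G4 → A4 → B4.

B4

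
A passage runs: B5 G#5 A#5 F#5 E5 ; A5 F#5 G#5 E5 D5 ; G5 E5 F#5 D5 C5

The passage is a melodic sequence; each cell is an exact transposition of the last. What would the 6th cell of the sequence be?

Taking 5-note groups, the heads are B5, A5, G5: the pattern moves down a 2nd.
Carrying on: F5 → Eb5 → Db5.
Statement 6 starts on Db5 and keeps the same exact contour: Db5 Bb4 C5 Ab4 Gb4.

Db5 Bb4 C5 Ab4 Gb4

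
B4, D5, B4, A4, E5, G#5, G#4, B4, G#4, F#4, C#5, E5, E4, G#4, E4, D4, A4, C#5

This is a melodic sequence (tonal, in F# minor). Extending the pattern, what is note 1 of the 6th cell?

Grouping in 6s, the 1st note of each cell is B4, G#4, E4.
Extending down a 3rd: C#4 → A3 → F#3.

F#3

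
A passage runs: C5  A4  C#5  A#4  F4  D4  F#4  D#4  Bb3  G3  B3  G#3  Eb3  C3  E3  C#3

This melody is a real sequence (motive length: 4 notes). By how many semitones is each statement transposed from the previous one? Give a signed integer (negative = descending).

-7

Taking 4-note groups, the heads are C5, F4, Bb3, Eb3: the pattern moves down a 5th.
Counting half-steps from C5 to F4: -7.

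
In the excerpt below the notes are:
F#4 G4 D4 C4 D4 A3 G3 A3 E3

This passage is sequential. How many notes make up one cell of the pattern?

3

9 notes total. Splitting into 3 groups of 3:
F#4 G4 D4 | C4 D4 A3 | G3 A3 E3
Every group is a transposition down a 4th of the one before; no shorter unit works.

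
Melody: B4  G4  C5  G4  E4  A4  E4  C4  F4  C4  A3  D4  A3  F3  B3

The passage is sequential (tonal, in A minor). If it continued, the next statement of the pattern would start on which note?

F3

The 3-note cells begin on B4, G4, E4, C4, A3 — each down a 3rd from the last.
The next head, down a 3rd from A3, is F3.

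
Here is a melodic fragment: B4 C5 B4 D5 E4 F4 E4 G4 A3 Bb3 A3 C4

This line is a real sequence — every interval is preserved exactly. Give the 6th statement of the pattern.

Taking 4-note groups, the heads are B4, E4, A3: the pattern moves down a 5th.
Continuing the starts: D3 → G2 → C2.
Statement 6 starts on C2 and keeps the same exact contour: C2 Db2 C2 Eb2.

C2 Db2 C2 Eb2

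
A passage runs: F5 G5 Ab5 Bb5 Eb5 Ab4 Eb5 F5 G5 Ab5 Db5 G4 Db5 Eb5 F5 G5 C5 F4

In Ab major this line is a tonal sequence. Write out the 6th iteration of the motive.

Taking 6-note groups, the heads are F5, Eb5, Db5: the pattern moves down a 2nd.
Carrying on: C5 → Bb4 → Ab4.
So cell 6 is Ab4 Bb4 C5 Db5 G4 C4.

Ab4 Bb4 C5 Db5 G4 C4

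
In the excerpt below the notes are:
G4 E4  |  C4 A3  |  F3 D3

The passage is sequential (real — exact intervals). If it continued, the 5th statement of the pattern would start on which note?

Unit = 2 notes; the statements start on G4, C4, F3, moving down a 5th each time.
Extending the heads down a 5th: Bb2 → Eb2.

Eb2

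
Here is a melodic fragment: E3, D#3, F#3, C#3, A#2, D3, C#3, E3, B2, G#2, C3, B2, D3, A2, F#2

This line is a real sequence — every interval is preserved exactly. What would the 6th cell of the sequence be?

With a 5-note motive the entries are E3, D3, C3, each down a 2nd from the previous.
Carrying on: Bb2 → Ab2 → Gb2.
So cell 6 is Gb2 F2 Ab2 Eb2 C2.

Gb2 F2 Ab2 Eb2 C2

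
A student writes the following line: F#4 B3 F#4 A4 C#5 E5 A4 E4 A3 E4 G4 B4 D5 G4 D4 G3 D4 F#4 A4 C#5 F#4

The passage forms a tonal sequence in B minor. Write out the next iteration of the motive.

Unit = 7 notes; the statements start on F#4, E4, D4, moving down a 2nd each time.
Statement 4 starts on C#4 and keeps the same diatonic contour: C#4 F#3 C#4 E4 G4 B4 E4.

C#4 F#3 C#4 E4 G4 B4 E4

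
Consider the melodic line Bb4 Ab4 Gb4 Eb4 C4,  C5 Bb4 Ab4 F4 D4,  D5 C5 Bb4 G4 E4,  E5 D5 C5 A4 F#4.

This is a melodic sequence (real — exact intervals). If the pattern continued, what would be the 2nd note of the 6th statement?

F#5

With 5-note cells, note 2 of each statement runs Ab4, Bb4, C5, D5.
Each moves up a 2nd. Continuing: E5 → F#5.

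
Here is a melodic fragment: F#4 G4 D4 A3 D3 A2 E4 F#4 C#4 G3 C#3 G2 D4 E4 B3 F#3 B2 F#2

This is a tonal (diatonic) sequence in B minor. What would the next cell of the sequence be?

C#4 D4 A3 E3 A2 E2

With a 6-note motive the entries are F#4, E4, D4, each down a 2nd from the previous.
From C#4 the diatonic shape gives C#4 D4 A3 E3 A2 E2.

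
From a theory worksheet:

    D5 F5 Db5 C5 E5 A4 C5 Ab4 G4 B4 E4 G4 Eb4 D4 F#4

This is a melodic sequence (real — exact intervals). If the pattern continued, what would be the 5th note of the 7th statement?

With 5-note cells, note 5 of each statement runs E5, B4, F#4.
Carrying that down a 4th forward: C#4 → G#3 → D#3 → A#2.

A#2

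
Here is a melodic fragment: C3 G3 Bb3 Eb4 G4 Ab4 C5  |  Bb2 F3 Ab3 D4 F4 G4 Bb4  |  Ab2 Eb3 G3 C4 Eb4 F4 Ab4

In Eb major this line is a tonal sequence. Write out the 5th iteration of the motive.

F2 C3 Eb3 Ab3 C4 D4 F4

Unit = 7 notes; the statements start on C3, Bb2, Ab2, moving down a 2nd each time.
Carrying on: G2 → F2.
So cell 5 is F2 C3 Eb3 Ab3 C4 D4 F4.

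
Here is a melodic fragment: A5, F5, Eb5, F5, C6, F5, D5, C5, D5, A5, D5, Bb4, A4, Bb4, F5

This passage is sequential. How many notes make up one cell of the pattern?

There are 15 notes; a 5-note unit gives 3 cells:
A5 F5 Eb5 F5 C6 | F5 D5 C5 D5 A5 | D5 Bb4 A4 Bb4 F5
That's a consistent down a 3rd shift per cell, and no other grouping gives one.

5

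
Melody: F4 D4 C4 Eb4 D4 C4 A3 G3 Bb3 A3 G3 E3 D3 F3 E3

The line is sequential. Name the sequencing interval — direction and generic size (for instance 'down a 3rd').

down a 4th

The 5-note cells begin on F4, C4, G3 — each down a 4th from the last.
From F4 to C4: down a 4th.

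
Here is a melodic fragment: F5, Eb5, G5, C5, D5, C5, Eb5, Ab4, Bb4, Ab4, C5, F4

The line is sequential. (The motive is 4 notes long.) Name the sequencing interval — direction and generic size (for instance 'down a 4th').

down a 3rd

Taking 4-note groups, the heads are F5, D5, Bb4: the pattern moves down a 3rd.
F5 to D5 is down a 3rd.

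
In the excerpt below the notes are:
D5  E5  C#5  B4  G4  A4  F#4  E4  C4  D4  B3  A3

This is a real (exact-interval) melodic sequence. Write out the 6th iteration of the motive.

With a 4-note motive the entries are D5, G4, C4, each down a 5th from the previous.
Continuing the starts: F3 → Bb2 → Eb2.
From Eb2 the exact shape gives Eb2 F2 D2 C2.

Eb2 F2 D2 C2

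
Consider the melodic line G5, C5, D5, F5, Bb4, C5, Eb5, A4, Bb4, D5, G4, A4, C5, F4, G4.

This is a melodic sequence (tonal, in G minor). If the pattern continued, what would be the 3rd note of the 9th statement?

Grouping in 3s, the 3rd note of each cell is D5, C5, Bb4, A4, G4.
Carrying that down a 2nd forward: F4 → Eb4 → D4 → C4.

C4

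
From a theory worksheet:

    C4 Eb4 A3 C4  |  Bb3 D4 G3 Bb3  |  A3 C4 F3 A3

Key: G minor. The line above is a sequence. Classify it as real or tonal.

Every note is diatonic to G minor.
Cell 1 has +3 semitones from note 1 to 2, but cell 2 has +4 — the interval quality changes while the contour stays the same, which is the hallmark of a tonal sequence.

tonal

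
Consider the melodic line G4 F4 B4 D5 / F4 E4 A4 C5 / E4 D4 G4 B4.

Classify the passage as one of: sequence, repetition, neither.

sequence

Each 4-note cell is the previous one transposed down a 2nd.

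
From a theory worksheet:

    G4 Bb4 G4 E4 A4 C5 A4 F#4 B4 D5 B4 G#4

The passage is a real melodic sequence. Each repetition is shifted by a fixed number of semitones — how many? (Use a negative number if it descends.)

Unit = 4 notes; the statements start on G4, A4, B4, moving up a 2nd each time.
G4→A4 is 69 − 67 = 2 semitones.

2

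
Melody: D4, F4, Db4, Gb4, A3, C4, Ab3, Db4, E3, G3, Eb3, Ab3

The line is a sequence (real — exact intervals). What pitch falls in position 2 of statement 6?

E2

With 4-note cells, note 2 of each statement runs F4, C4, G3.
Each moves down a 4th. Continuing: D3 → A2 → E2.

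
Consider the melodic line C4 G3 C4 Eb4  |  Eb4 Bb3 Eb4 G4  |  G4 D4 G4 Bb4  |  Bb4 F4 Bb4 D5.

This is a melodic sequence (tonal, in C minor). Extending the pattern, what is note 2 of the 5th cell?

Ab4

With 4-note cells, note 2 of each statement runs G3, Bb3, D4, F4.
From F4, up a 3rd gives Ab4.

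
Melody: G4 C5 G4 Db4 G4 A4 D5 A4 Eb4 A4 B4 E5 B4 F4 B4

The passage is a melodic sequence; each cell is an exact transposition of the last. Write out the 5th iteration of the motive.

D#5 G#5 D#5 A4 D#5

With a 5-note motive the entries are G4, A4, B4, each up a 2nd from the previous.
Continuing the starts: C#5 → D#5.
Statement 5 starts on D#5 and keeps the same exact contour: D#5 G#5 D#5 A4 D#5.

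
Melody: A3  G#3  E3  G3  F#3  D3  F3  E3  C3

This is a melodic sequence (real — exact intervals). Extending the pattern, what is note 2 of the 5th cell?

C3

The unit is 3 notes. Position-2 pitches of the 3 shown cells: G#3, F#3, E3.
Extending down a 2nd: D3 → C3.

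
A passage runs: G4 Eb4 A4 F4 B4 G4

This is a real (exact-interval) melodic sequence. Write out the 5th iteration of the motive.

D#5 B4

Unit = 2 notes; the statements start on G4, A4, B4, moving up a 2nd each time.
Extending up a 2nd: C#5 → D#5.
Statement 5 starts on D#5 and keeps the same exact contour: D#5 B4.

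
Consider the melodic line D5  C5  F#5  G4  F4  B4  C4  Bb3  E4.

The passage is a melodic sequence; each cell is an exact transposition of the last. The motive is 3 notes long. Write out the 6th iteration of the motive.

Eb2 Db2 G2

Unit = 3 notes; the statements start on D5, G4, C4, moving down a 5th each time.
Extending down a 5th: F3 → Bb2 → Eb2.
From Eb2 the exact shape gives Eb2 Db2 G2.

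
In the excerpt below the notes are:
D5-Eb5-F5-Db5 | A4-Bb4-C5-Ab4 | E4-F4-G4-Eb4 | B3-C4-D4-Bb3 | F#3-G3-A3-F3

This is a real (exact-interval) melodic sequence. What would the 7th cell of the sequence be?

Unit = 4 notes; the statements start on D5, A4, E4, B3, F#3, moving down a 4th each time.
Continuing the starts: C#3 → G#2.
Statement 7 starts on G#2 and keeps the same exact contour: G#2 A2 B2 G2.

G#2 A2 B2 G2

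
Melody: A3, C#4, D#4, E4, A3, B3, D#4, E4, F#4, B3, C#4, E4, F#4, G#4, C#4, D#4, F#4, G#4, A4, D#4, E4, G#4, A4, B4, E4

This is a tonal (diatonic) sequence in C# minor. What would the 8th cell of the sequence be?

Unit = 5 notes; the statements start on A3, B3, C#4, D#4, E4, moving up a 2nd each time.
Carrying on: F#4 → G#4 → A4.
From A4 the diatonic shape gives A4 C#5 D#5 E5 A4.

A4 C#5 D#5 E5 A4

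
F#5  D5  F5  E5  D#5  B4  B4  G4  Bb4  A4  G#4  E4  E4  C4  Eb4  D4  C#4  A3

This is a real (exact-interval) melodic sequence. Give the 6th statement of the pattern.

Taking 6-note groups, the heads are F#5, B4, E4: the pattern moves down a 5th.
Extending down a 5th: A3 → D3 → G2.
Statement 6 starts on G2 and keeps the same exact contour: G2 Eb2 Gb2 F2 E2 C2.

G2 Eb2 Gb2 F2 E2 C2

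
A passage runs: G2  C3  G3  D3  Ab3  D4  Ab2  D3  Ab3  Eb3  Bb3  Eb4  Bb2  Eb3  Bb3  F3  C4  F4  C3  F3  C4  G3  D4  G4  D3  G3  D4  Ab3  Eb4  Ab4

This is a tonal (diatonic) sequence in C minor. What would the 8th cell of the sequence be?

With a 6-note motive the entries are G2, Ab2, Bb2, C3, D3, each up a 2nd from the previous.
Carrying on: Eb3 → F3 → G3.
From G3 the diatonic shape gives G3 C4 G4 D4 Ab4 D5.

G3 C4 G4 D4 Ab4 D5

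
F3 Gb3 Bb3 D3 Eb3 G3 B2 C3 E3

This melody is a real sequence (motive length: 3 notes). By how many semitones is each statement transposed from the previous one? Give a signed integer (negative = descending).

Taking 3-note groups, the heads are F3, D3, B2: the pattern moves down a 3rd.
Counting half-steps from F3 to D3: -3.

-3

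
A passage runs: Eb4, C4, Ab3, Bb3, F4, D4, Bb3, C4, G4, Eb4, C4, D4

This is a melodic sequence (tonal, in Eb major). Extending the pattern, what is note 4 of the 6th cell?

Grouping in 4s, the 4th note of each cell is Bb3, C4, D4.
Extending up a 2nd: Eb4 → F4 → G4.

G4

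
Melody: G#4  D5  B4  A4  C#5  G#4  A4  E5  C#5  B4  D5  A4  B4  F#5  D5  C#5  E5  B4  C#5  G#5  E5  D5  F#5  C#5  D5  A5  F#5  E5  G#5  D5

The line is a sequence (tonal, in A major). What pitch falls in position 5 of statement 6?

The unit is 6 notes. Position-5 pitches of the 5 shown cells: C#5, D5, E5, F#5, G#5.
One more up a 2nd gives A5.

A5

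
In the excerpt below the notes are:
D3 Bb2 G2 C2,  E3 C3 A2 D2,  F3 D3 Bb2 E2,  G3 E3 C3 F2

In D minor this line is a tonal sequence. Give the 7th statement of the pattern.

Unit = 4 notes; the statements start on D3, E3, F3, G3, moving up a 2nd each time.
Continuing the starts: A3 → Bb3 → C4.
So cell 7 is C4 A3 F3 Bb2.

C4 A3 F3 Bb2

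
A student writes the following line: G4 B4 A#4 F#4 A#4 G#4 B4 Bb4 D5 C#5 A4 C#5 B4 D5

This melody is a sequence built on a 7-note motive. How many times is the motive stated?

2

14 notes in groups of 7 gives 14/7 = 2 statements.
Starts: G4, Bb4 — each up a 3rd.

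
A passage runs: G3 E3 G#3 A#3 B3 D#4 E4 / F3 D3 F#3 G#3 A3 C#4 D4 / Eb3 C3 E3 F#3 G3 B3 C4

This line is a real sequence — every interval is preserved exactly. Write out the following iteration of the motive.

Db3 Bb2 D3 E3 F3 A3 Bb3

Taking 7-note groups, the heads are G3, F3, Eb3: the pattern moves down a 2nd.
From Db3 the exact shape gives Db3 Bb2 D3 E3 F3 A3 Bb3.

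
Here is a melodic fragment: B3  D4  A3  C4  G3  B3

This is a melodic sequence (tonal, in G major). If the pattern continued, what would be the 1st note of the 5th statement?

With 2-note cells, note 1 of each statement runs B3, A3, G3.
Extending down a 2nd: F#3 → E3.

E3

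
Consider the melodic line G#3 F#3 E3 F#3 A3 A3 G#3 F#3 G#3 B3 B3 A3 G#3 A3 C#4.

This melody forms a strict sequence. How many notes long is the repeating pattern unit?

5

15 notes total. Splitting into 3 groups of 5:
G#3 F#3 E3 F#3 A3 | A3 G#3 F#3 G#3 B3 | B3 A3 G#3 A3 C#4
That's a consistent up a 2nd shift per cell, and no other grouping gives one.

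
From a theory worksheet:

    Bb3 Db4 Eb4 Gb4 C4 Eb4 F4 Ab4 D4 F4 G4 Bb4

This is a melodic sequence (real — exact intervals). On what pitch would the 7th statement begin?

A#4

The 4-note cells begin on Bb3, C4, D4 — each up a 2nd from the last.
Extending the heads up a 2nd: E4 → F#4 → G#4 → A#4.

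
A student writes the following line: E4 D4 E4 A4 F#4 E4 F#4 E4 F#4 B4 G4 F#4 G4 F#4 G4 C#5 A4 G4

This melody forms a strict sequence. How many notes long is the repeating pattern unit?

There are 18 notes; a 6-note unit gives 3 cells:
E4 D4 E4 A4 F#4 E4 | F#4 E4 F#4 B4 G4 F#4 | G4 F#4 G4 C#5 A4 G4
Every group is a transposition up a 2nd of the one before; no shorter unit works.

6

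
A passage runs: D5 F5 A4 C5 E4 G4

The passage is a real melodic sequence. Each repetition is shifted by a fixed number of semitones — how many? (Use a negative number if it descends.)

Unit = 2 notes; the statements start on D5, A4, E4, moving down a 4th each time.
D5 to A4 spans -5 semitones.

-5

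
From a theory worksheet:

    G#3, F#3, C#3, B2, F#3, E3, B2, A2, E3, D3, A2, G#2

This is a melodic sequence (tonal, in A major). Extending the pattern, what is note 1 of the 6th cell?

B2

With 4-note cells, note 1 of each statement runs G#3, F#3, E3.
Carrying that down a 2nd forward: D3 → C#3 → B2.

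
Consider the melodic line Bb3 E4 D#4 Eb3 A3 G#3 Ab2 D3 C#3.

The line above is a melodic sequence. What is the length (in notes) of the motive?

Try groups of 3 (3 cells in 9 notes):
Bb3 E4 D#4 | Eb3 A3 G#3 | Ab2 D3 C#3
That's a consistent down a 5th shift per cell, and no other grouping gives one.

3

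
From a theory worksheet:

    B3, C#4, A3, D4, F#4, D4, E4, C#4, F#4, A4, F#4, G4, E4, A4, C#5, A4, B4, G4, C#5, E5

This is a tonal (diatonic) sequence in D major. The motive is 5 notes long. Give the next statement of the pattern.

C#5 D5 B4 E5 G5

Taking 5-note groups, the heads are B3, D4, F#4, A4: the pattern moves up a 3rd.
So cell 5 is C#5 D5 B4 E5 G5.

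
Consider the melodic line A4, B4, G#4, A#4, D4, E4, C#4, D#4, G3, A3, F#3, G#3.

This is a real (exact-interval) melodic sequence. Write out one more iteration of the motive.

Unit = 4 notes; the statements start on A4, D4, G3, moving down a 5th each time.
So cell 4 is C3 D3 B2 C#3.

C3 D3 B2 C#3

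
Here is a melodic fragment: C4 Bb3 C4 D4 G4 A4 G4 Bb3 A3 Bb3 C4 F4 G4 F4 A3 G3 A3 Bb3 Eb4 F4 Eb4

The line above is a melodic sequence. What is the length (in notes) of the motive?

Try groups of 7 (3 cells in 21 notes):
C4 Bb3 C4 D4 G4 A4 G4 | Bb3 A3 Bb3 C4 F4 G4 F4 | A3 G3 A3 Bb3 Eb4 F4 Eb4
That's a consistent down a 2nd shift per cell, and no other grouping gives one.

7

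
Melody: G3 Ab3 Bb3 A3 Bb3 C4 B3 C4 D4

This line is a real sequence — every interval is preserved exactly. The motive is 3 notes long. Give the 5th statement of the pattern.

The 3-note cells begin on G3, A3, B3 — each up a 2nd from the last.
Carrying on: C#4 → D#4.
From D#4 the exact shape gives D#4 E4 F#4.

D#4 E4 F#4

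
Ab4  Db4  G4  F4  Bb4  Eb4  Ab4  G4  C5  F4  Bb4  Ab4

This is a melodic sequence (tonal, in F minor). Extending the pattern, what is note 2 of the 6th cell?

Bb4

With 4-note cells, note 2 of each statement runs Db4, Eb4, F4.
Extending up a 2nd: G4 → Ab4 → Bb4.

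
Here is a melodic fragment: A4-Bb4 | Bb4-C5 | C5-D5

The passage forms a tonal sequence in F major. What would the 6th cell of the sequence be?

Taking 2-note groups, the heads are A4, Bb4, C5: the pattern moves up a 2nd.
Extending up a 2nd: D5 → E5 → F5.
From F5 the diatonic shape gives F5 G5.

F5 G5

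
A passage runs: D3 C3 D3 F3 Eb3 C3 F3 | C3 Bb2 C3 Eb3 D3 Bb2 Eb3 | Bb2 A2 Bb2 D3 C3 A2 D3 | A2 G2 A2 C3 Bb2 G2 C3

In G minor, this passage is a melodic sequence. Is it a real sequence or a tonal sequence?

Every note is diatonic to G minor.
Cell 1 has -2 semitones from note 4 to 5, but cell 2 has -1 — the interval quality changes while the contour stays the same, which is the hallmark of a tonal sequence.

tonal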